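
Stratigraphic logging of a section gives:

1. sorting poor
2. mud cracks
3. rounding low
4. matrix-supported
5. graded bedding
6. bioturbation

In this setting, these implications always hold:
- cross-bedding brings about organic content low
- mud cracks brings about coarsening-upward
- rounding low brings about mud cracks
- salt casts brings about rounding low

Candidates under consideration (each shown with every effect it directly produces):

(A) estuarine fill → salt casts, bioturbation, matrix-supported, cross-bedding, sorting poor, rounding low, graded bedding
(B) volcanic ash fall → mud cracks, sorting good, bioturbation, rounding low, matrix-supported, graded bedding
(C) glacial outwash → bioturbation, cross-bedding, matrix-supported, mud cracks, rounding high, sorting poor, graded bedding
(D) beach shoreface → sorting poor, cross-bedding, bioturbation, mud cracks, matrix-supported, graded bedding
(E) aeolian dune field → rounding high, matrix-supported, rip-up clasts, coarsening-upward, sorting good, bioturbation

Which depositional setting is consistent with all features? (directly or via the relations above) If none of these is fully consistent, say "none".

A

Checking each candidate against the observations:
(A) estuarine fill — sorting poor yes; mud cracks yes (through rounding low → mud cracks); rounding low yes; matrix-supported yes; graded bedding yes; bioturbation yes
(B) volcanic ash fall — fails on sorting poor (predicts sorting good, not sorting poor)
(C) glacial outwash — sorting poor yes; mud cracks yes; rounding low NO; matrix-supported yes; graded bedding yes; bioturbation yes
(D) beach shoreface — does not account for rounding low
(E) aeolian dune field — fails on sorting poor, mud cracks, rounding low, graded bedding (predicts sorting good, not sorting poor; predicts rounding high, not rounding low)
(A) is the only candidate with no mismatches.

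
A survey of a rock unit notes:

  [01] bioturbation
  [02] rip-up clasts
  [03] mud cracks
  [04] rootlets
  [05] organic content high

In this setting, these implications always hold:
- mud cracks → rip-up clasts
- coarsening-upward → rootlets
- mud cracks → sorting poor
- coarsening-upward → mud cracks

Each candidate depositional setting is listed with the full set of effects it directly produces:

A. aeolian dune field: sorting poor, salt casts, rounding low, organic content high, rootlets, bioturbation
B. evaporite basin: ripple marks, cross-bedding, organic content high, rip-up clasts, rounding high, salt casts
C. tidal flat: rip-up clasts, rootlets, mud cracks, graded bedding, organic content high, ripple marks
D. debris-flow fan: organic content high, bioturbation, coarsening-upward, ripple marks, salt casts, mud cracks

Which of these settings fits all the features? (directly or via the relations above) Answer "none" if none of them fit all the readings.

D

Per-candidate check:
(A) aeolian dune field — bioturbation yes; rip-up clasts NO; mud cracks NO; rootlets yes; organic content high yes
(B) evaporite basin — does not account for bioturbation, mud cracks, rootlets
(C) tidal flat — does not account for bioturbation
(D) debris-flow fan — bioturbation yes; rip-up clasts yes (via mud cracks → rip-up clasts); mud cracks yes; rootlets yes (via coarsening-upward → rootlets); organic content high yes
(D) alone accounts for all the evidence.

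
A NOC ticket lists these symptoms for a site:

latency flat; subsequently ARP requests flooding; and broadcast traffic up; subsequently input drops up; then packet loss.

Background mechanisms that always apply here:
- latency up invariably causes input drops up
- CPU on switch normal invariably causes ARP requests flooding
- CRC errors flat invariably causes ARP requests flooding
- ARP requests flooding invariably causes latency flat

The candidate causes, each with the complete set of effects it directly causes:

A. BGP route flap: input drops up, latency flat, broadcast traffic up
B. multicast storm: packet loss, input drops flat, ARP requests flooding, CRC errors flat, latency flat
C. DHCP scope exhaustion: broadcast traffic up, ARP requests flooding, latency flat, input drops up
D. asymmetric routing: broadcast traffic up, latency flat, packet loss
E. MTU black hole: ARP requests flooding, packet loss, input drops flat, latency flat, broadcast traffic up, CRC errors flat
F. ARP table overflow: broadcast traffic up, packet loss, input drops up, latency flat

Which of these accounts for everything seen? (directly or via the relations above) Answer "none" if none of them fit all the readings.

none

Checking each candidate against the observations:
(A) BGP route flap — latency flat match; ARP requests flooding miss; broadcast traffic up match; input drops up match; packet loss miss
(B) multicast storm — fails on broadcast traffic up, input drops up (predicts input drops flat, not input drops up)
(C) DHCP scope exhaustion — latency flat match; ARP requests flooding match; broadcast traffic up match; input drops up match; packet loss miss
(D) asymmetric routing — latency flat match; ARP requests flooding miss; broadcast traffic up match; input drops up miss; packet loss match
(E) MTU black hole — latency flat match; ARP requests flooding match; broadcast traffic up match; input drops up miss; packet loss match
(F) ARP table overflow — does not account for ARP requests flooding
None of the listed candidates fits everything.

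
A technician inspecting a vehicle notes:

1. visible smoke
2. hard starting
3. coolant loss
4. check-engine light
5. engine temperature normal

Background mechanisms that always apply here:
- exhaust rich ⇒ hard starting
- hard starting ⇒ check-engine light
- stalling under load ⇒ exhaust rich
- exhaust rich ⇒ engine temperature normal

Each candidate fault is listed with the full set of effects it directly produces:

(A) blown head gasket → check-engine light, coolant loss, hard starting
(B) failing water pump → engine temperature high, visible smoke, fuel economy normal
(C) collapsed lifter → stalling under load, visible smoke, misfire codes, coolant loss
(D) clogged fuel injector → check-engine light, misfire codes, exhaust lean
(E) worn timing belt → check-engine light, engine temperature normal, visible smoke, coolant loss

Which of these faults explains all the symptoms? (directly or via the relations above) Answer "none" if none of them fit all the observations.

C

Checking each candidate against the observations:
(A) blown head gasket — visible smoke miss; hard starting match; coolant loss match; check-engine light match; engine temperature normal miss
(B) failing water pump — fails on hard starting, coolant loss, check-engine light, engine temperature normal (predicts engine temperature high, not engine temperature normal)
(C) collapsed lifter — visible smoke match; hard starting match (by stalling under load → exhaust rich → hard starting); coolant loss match; check-engine light match (by stalling under load → exhaust rich → hard starting → check-engine light); engine temperature normal match (by stalling under load → exhaust rich → engine temperature normal)
(D) clogged fuel injector — visible smoke miss; hard starting miss; coolant loss miss; check-engine light match; engine temperature normal miss
(E) worn timing belt — does not account for hard starting
(C) is the only candidate with no mismatches.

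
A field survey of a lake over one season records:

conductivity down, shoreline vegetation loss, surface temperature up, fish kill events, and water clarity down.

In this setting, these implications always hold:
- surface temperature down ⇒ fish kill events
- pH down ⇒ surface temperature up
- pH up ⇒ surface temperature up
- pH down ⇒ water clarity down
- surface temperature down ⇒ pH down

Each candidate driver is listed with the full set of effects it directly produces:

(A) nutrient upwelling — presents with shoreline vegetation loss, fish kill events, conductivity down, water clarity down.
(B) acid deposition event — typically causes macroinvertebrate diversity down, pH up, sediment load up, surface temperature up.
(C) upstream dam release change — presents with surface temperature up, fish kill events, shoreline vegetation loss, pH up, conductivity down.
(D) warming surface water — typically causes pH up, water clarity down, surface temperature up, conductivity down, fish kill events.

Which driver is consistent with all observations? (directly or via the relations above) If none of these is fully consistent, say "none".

none

For each candidate, compare predicted effects to what was observed:
(A) nutrient upwelling — conductivity down ✓; shoreline vegetation loss ✓; surface temperature up ✗; fish kill events ✓; water clarity down ✓
(B) acid deposition event — conductivity down ✗; shoreline vegetation loss ✗; surface temperature up ✓; fish kill events ✗; water clarity down ✗
(C) upstream dam release change — does not account for water clarity down
(D) warming surface water — conductivity down ✓; shoreline vegetation loss ✗; surface temperature up ✓; fish kill events ✓; water clarity down ✓
None of the listed candidates fits everything.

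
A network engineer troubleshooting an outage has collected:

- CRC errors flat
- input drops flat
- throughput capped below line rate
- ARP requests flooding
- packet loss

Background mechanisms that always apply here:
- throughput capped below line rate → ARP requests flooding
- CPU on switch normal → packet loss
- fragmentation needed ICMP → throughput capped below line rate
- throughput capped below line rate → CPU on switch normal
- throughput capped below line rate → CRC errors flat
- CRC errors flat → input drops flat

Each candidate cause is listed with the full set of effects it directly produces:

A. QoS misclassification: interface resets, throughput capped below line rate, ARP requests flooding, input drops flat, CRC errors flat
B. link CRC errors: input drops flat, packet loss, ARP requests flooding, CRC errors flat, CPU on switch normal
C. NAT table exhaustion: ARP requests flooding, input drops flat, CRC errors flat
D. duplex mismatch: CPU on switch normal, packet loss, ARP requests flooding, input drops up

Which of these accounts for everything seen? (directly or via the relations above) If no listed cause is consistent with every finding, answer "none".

A

Per-candidate check:
(A) QoS misclassification — CRC errors flat match; input drops flat match; throughput capped below line rate match; ARP requests flooding match; packet loss match (via throughput capped below line rate → CPU on switch normal → packet loss)
(B) link CRC errors — does not account for throughput capped below line rate
(C) NAT table exhaustion — does not account for throughput capped below line rate, packet loss
(D) duplex mismatch — fails on CRC errors flat, input drops flat, throughput capped below line rate (predicts input drops up, not input drops flat)
(A) is the only candidate with no mismatches.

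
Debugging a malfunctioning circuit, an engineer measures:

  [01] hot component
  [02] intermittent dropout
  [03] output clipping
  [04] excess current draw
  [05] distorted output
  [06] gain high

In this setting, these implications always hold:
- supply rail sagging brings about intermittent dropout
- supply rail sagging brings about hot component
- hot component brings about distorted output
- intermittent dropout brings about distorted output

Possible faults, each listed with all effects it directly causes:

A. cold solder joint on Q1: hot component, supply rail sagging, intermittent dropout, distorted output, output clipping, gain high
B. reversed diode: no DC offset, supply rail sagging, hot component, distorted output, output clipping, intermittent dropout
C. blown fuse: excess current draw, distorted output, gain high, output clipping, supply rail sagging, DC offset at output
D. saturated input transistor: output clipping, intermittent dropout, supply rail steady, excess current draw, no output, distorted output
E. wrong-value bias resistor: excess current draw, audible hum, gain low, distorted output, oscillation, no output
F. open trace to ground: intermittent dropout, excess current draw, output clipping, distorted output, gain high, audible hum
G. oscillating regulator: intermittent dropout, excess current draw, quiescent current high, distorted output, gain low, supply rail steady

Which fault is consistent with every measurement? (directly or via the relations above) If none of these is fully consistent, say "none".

For each candidate, compare predicted effects to what was observed:
(A) cold solder joint on Q1 — hot component match; intermittent dropout match; output clipping match; excess current draw miss; distorted output match; gain high match
(B) reversed diode — hot component match; intermittent dropout match; output clipping match; excess current draw miss; distorted output match; gain high miss
(C) blown fuse — accounts for every observation (hot component by supply rail sagging → hot component)
(D) saturated input transistor — hot component miss; intermittent dropout match; output clipping match; excess current draw match; distorted output match; gain high miss
(E) wrong-value bias resistor — fails on hot component, intermittent dropout, output clipping, gain high (predicts gain low, not gain high)
(F) open trace to ground — does not account for hot component
(G) oscillating regulator — hot component miss; intermittent dropout match; output clipping miss; excess current draw match; distorted output match; gain high miss
Only (C) is consistent with every observation.

C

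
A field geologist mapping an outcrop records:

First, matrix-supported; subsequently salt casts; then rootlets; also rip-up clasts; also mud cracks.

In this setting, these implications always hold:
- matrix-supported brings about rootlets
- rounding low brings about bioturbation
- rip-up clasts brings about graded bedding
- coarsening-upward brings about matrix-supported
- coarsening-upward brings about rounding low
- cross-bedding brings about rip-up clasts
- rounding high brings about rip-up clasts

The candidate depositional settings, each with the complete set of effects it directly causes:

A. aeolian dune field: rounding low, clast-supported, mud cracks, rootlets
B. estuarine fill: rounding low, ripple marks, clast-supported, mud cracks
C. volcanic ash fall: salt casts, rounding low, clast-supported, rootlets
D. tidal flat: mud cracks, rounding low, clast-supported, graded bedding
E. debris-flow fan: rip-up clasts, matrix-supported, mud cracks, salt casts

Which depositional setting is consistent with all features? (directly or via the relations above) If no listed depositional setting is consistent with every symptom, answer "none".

E

Checking each candidate against the observations:
(A) aeolian dune field — fails on matrix-supported, salt casts, rip-up clasts (predicts clast-supported, not matrix-supported)
(B) estuarine fill — matrix-supported NO; salt casts NO; rootlets NO; rip-up clasts NO; mud cracks yes
(C) volcanic ash fall — matrix-supported NO; salt casts yes; rootlets yes; rip-up clasts NO; mud cracks NO
(D) tidal flat — matrix-supported NO; salt casts NO; rootlets NO; rip-up clasts NO; mud cracks yes
(E) debris-flow fan — matrix-supported yes; salt casts yes; rootlets yes (via matrix-supported → rootlets); rip-up clasts yes; mud cracks yes
(E) alone accounts for all the evidence.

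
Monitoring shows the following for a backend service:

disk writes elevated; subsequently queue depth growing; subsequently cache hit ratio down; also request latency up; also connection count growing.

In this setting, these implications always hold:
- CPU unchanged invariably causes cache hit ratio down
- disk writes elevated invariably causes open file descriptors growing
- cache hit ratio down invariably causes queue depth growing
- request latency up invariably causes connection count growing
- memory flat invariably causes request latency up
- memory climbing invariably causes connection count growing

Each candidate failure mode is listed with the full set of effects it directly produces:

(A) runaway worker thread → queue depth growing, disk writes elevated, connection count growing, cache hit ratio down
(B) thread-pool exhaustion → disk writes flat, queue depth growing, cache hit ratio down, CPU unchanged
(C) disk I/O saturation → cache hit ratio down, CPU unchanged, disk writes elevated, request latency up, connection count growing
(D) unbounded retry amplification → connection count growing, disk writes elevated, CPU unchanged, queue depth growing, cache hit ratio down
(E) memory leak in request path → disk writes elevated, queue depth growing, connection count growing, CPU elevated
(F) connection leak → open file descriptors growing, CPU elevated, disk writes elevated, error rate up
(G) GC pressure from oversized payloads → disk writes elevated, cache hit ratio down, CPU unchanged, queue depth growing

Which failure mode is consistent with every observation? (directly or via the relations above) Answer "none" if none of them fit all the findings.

Per-candidate check:
(A) runaway worker thread — does not account for request latency up
(B) thread-pool exhaustion — fails on disk writes elevated, request latency up, connection count growing (predicts disk writes flat, not disk writes elevated)
(C) disk I/O saturation — disk writes elevated match; queue depth growing match (by cache hit ratio down → queue depth growing); cache hit ratio down match; request latency up match; connection count growing match
(D) unbounded retry amplification — does not account for request latency up
(E) memory leak in request path — disk writes elevated match; queue depth growing match; cache hit ratio down miss; request latency up miss; connection count growing match
(F) connection leak — disk writes elevated match; queue depth growing miss; cache hit ratio down miss; request latency up miss; connection count growing miss
(G) GC pressure from oversized payloads — does not account for request latency up, connection count growing
Only (C) is consistent with every observation.

C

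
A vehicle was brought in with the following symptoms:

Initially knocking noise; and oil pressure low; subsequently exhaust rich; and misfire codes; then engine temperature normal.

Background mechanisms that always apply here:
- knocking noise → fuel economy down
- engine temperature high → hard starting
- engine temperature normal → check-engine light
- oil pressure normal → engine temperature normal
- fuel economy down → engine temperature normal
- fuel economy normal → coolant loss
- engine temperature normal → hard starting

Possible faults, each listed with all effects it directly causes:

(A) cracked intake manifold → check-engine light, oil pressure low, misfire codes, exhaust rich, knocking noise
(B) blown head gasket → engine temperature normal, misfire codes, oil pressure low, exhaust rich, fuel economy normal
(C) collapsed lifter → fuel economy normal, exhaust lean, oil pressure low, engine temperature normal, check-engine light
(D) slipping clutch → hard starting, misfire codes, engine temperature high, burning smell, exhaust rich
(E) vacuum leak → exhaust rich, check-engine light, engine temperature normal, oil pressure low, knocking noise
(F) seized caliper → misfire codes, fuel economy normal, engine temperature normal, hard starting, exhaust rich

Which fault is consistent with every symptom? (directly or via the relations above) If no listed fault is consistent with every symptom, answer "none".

Per-candidate check:
(A) cracked intake manifold — knocking noise match; oil pressure low match; exhaust rich match; misfire codes match; engine temperature normal match (through knocking noise → fuel economy down → engine temperature normal)
(B) blown head gasket — knocking noise miss; oil pressure low match; exhaust rich match; misfire codes match; engine temperature normal match
(C) collapsed lifter — knocking noise miss; oil pressure low match; exhaust rich miss; misfire codes miss; engine temperature normal match
(D) slipping clutch — knocking noise miss; oil pressure low miss; exhaust rich match; misfire codes match; engine temperature normal miss
(E) vacuum leak — does not account for misfire codes
(F) seized caliper — knocking noise miss; oil pressure low miss; exhaust rich match; misfire codes match; engine temperature normal match
Only (A) is consistent with every observation.

A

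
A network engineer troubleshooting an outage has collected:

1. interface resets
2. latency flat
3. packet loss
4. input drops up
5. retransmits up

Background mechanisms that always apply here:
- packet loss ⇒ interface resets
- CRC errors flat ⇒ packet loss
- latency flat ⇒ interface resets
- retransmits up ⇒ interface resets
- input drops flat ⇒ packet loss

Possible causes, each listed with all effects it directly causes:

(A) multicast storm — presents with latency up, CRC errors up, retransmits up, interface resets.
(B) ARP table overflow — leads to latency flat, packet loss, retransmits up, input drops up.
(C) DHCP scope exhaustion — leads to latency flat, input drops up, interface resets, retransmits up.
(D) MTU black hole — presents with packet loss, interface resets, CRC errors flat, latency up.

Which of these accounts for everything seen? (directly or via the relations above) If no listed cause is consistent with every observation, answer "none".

B

Per-candidate check:
(A) multicast storm — interface resets +; latency flat -; packet loss -; input drops up -; retransmits up +
(B) ARP table overflow — accounts for every observation (interface resets through latency flat → interface resets)
(C) DHCP scope exhaustion — does not account for packet loss
(D) MTU black hole — interface resets +; latency flat -; packet loss +; input drops up -; retransmits up -
(B) alone accounts for all the evidence.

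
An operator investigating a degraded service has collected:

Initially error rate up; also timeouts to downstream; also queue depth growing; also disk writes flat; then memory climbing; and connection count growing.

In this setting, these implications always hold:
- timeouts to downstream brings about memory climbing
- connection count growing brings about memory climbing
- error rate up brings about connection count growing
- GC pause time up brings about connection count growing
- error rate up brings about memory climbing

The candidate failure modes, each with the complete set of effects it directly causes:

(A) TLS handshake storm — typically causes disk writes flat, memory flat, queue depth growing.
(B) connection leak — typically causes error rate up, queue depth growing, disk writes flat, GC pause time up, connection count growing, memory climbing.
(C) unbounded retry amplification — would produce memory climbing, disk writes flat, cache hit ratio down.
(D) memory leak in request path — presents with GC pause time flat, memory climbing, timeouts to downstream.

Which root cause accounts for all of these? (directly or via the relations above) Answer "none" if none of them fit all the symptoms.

Per-candidate check:
(A) TLS handshake storm — error rate up ✗; timeouts to downstream ✗; queue depth growing ✓; disk writes flat ✓; memory climbing ✗; connection count growing ✗
(B) connection leak — error rate up ✓; timeouts to downstream ✗; queue depth growing ✓; disk writes flat ✓; memory climbing ✓; connection count growing ✓
(C) unbounded retry amplification — does not account for error rate up, timeouts to downstream, queue depth growing, connection count growing
(D) memory leak in request path — error rate up ✗; timeouts to downstream ✓; queue depth growing ✗; disk writes flat ✗; memory climbing ✓; connection count growing ✗
None of the listed candidates fits everything.

none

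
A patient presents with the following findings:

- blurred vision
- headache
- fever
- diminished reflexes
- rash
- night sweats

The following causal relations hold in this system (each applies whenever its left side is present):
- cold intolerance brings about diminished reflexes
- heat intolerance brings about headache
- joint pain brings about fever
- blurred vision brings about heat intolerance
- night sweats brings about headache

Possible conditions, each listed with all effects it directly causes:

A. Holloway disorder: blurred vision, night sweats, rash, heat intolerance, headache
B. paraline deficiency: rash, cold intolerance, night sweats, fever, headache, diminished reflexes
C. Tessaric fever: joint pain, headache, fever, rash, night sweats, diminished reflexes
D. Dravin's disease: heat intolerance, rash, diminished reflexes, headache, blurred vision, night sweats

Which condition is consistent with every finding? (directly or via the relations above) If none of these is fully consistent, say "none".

none

Per-candidate check:
(A) Holloway disorder — blurred vision yes; headache yes; fever NO; diminished reflexes NO; rash yes; night sweats yes
(B) paraline deficiency — blurred vision NO; headache yes; fever yes; diminished reflexes yes; rash yes; night sweats yes
(C) Tessaric fever — blurred vision NO; headache yes; fever yes; diminished reflexes yes; rash yes; night sweats yes
(D) Dravin's disease — blurred vision yes; headache yes; fever NO; diminished reflexes yes; rash yes; night sweats yes
Every candidate fails on at least one observation.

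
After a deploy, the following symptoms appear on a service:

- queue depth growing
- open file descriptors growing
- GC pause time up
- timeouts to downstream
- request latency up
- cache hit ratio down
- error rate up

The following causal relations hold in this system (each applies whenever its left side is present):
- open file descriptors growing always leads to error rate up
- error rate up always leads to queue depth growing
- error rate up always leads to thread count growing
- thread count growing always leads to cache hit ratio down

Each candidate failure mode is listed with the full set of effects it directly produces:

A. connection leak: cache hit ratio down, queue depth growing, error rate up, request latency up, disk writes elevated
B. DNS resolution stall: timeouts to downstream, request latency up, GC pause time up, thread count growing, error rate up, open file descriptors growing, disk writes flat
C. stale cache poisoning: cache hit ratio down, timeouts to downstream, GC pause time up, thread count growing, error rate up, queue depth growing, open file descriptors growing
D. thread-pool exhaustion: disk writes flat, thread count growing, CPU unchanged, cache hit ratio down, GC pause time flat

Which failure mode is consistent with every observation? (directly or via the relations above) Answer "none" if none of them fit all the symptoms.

Testing each hypothesis:
(A) connection leak — queue depth growing match; open file descriptors growing miss; GC pause time up miss; timeouts to downstream miss; request latency up match; cache hit ratio down match; error rate up match
(B) DNS resolution stall — accounts for every observation (queue depth growing via error rate up → queue depth growing)
(C) stale cache poisoning — queue depth growing match; open file descriptors growing match; GC pause time up match; timeouts to downstream match; request latency up miss; cache hit ratio down match; error rate up match
(D) thread-pool exhaustion — queue depth growing miss; open file descriptors growing miss; GC pause time up miss; timeouts to downstream miss; request latency up miss; cache hit ratio down match; error rate up miss
(B) alone accounts for all the evidence.

B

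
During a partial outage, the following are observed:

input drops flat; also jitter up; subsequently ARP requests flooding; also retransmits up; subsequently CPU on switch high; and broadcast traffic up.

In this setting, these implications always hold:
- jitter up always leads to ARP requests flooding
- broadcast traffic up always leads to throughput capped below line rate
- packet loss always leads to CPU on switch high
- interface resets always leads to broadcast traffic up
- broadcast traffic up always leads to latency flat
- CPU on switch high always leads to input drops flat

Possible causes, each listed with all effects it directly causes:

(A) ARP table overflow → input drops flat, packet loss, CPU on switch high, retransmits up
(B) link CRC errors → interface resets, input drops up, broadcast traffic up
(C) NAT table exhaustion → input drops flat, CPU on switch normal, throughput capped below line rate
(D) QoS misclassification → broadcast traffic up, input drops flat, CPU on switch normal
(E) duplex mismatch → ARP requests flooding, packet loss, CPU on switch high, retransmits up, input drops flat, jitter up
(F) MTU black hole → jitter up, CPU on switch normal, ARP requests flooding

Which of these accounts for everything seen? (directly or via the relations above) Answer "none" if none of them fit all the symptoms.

Testing each hypothesis:
(A) ARP table overflow — does not account for jitter up, ARP requests flooding, broadcast traffic up
(B) link CRC errors — input drops flat -; jitter up -; ARP requests flooding -; retransmits up -; CPU on switch high -; broadcast traffic up +
(C) NAT table exhaustion — fails on jitter up, ARP requests flooding, retransmits up, CPU on switch high, broadcast traffic up (predicts CPU on switch normal, not CPU on switch high)
(D) QoS misclassification — input drops flat +; jitter up -; ARP requests flooding -; retransmits up -; CPU on switch high -; broadcast traffic up +
(E) duplex mismatch — input drops flat +; jitter up +; ARP requests flooding +; retransmits up +; CPU on switch high +; broadcast traffic up -
(F) MTU black hole — fails on input drops flat, retransmits up, CPU on switch high, broadcast traffic up (predicts CPU on switch normal, not CPU on switch high)
Every candidate fails on at least one observation.

none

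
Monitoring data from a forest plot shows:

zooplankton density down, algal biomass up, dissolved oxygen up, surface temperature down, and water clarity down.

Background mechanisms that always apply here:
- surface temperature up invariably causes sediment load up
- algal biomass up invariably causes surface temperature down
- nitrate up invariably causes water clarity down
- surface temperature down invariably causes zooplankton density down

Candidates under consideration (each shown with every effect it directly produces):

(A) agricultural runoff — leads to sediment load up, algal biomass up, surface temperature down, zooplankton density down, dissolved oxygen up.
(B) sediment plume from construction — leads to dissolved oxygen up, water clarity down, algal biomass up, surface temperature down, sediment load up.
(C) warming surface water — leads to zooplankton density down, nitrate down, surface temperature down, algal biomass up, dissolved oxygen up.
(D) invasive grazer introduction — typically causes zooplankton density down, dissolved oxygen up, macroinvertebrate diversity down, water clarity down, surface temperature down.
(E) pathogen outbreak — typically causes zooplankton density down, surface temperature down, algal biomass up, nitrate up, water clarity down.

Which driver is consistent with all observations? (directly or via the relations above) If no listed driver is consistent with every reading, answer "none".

Checking each candidate against the observations:
(A) agricultural runoff — zooplankton density down match; algal biomass up match; dissolved oxygen up match; surface temperature down match; water clarity down miss
(B) sediment plume from construction — accounts for every observation (zooplankton density down by surface temperature down → zooplankton density down)
(C) warming surface water — does not account for water clarity down
(D) invasive grazer introduction — zooplankton density down match; algal biomass up miss; dissolved oxygen up match; surface temperature down match; water clarity down match
(E) pathogen outbreak — zooplankton density down match; algal biomass up match; dissolved oxygen up miss; surface temperature down match; water clarity down match
(B) alone accounts for all the evidence.

B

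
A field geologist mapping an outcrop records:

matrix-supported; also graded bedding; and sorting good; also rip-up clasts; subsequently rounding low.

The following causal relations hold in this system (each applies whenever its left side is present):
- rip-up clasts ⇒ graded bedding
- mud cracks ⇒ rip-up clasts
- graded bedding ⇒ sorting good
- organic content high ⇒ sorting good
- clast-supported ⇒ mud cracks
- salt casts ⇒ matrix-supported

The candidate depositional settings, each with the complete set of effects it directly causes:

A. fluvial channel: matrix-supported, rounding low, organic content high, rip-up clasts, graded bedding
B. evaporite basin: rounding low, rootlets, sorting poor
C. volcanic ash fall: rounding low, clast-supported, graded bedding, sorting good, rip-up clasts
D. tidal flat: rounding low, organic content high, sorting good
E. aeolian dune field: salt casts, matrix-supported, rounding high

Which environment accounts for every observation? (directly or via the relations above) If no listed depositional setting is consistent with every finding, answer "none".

Checking each candidate against the observations:
(A) fluvial channel — matrix-supported yes; graded bedding yes; sorting good yes (through organic content high → sorting good); rip-up clasts yes; rounding low yes
(B) evaporite basin — fails on matrix-supported, graded bedding, sorting good, rip-up clasts (predicts sorting poor, not sorting good)
(C) volcanic ash fall — matrix-supported NO; graded bedding yes; sorting good yes; rip-up clasts yes; rounding low yes
(D) tidal flat — matrix-supported NO; graded bedding NO; sorting good yes; rip-up clasts NO; rounding low yes
(E) aeolian dune field — fails on graded bedding, sorting good, rip-up clasts, rounding low (predicts rounding high, not rounding low)
(A) alone accounts for all the evidence.

A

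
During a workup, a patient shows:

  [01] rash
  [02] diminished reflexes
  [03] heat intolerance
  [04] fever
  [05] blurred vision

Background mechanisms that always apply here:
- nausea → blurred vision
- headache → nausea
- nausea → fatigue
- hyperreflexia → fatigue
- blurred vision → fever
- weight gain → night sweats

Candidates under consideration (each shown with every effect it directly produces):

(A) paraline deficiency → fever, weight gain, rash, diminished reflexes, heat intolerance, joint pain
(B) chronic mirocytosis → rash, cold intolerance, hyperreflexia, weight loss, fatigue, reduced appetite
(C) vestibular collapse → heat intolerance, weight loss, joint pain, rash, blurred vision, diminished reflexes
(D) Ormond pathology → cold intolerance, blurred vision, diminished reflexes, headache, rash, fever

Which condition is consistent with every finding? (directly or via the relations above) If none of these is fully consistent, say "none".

Testing each hypothesis:
(A) paraline deficiency — does not account for blurred vision
(B) chronic mirocytosis — fails on diminished reflexes, heat intolerance, fever, blurred vision (predicts hyperreflexia, not diminished reflexes; predicts cold intolerance, not heat intolerance)
(C) vestibular collapse — rash +; diminished reflexes +; heat intolerance +; fever + (via blurred vision → fever); blurred vision +
(D) Ormond pathology — fails on heat intolerance (predicts cold intolerance, not heat intolerance)
(C) is the only candidate with no mismatches.

C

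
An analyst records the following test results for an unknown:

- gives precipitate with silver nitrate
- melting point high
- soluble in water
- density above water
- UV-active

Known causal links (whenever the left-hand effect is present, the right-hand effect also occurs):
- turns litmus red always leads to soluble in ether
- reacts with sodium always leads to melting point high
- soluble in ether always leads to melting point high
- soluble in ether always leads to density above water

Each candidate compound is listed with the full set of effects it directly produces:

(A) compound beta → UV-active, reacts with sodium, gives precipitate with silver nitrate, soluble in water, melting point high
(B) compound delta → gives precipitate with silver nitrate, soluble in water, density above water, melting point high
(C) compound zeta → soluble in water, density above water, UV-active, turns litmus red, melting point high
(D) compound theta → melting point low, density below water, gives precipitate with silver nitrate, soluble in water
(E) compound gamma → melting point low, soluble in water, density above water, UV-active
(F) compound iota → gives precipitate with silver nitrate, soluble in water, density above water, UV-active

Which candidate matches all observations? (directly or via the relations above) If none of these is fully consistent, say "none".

none

For each candidate, compare predicted effects to what was observed:
(A) compound beta — does not account for density above water
(B) compound delta — does not account for UV-active
(C) compound zeta — does not account for gives precipitate with silver nitrate
(D) compound theta — fails on melting point high, density above water, UV-active (predicts melting point low, not melting point high; predicts density below water, not density above water)
(E) compound gamma — gives precipitate with silver nitrate ✗; melting point high ✗; soluble in water ✓; density above water ✓; UV-active ✓
(F) compound iota — gives precipitate with silver nitrate ✓; melting point high ✗; soluble in water ✓; density above water ✓; UV-active ✓
None of the listed candidates fits everything.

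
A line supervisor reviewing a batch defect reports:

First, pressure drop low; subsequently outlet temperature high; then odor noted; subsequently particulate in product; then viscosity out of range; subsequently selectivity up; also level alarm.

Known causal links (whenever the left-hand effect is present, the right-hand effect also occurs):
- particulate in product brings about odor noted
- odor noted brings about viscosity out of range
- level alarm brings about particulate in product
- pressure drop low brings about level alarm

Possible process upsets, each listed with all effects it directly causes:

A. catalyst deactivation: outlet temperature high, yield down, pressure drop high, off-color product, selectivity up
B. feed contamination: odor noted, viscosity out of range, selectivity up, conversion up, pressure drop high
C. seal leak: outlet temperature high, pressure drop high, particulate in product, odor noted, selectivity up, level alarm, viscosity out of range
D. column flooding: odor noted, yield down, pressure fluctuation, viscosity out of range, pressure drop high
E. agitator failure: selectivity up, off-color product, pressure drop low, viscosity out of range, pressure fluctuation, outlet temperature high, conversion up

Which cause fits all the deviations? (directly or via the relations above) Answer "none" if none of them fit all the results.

E

Checking each candidate against the observations:
(A) catalyst deactivation — fails on pressure drop low, odor noted, particulate in product, viscosity out of range, level alarm (predicts pressure drop high, not pressure drop low)
(B) feed contamination — fails on pressure drop low, outlet temperature high, particulate in product, level alarm (predicts pressure drop high, not pressure drop low)
(C) seal leak — pressure drop low -; outlet temperature high +; odor noted +; particulate in product +; viscosity out of range +; selectivity up +; level alarm +
(D) column flooding — pressure drop low -; outlet temperature high -; odor noted +; particulate in product -; viscosity out of range +; selectivity up -; level alarm -
(E) agitator failure — accounts for every observation (odor noted by pressure drop low → level alarm → particulate in product → odor noted)
(E) is the only candidate with no mismatches.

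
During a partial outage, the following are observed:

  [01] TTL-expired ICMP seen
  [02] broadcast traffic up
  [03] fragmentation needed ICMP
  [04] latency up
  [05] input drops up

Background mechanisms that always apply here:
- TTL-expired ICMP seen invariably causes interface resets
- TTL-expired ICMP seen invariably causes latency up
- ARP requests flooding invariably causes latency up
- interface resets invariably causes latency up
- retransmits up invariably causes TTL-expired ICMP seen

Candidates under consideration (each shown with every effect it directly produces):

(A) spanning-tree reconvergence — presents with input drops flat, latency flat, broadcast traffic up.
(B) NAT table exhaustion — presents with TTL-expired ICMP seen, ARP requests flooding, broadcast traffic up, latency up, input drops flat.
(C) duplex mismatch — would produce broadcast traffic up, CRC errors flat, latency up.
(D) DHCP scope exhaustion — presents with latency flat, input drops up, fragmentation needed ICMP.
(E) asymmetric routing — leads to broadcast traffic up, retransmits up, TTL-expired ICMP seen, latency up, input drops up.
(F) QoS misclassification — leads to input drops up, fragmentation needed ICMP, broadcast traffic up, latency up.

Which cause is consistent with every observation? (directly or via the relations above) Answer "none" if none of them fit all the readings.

none

For each candidate, compare predicted effects to what was observed:
(A) spanning-tree reconvergence — TTL-expired ICMP seen ✗; broadcast traffic up ✓; fragmentation needed ICMP ✗; latency up ✗; input drops up ✗
(B) NAT table exhaustion — TTL-expired ICMP seen ✓; broadcast traffic up ✓; fragmentation needed ICMP ✗; latency up ✓; input drops up ✗
(C) duplex mismatch — does not account for TTL-expired ICMP seen, fragmentation needed ICMP, input drops up
(D) DHCP scope exhaustion — TTL-expired ICMP seen ✗; broadcast traffic up ✗; fragmentation needed ICMP ✓; latency up ✗; input drops up ✓
(E) asymmetric routing — does not account for fragmentation needed ICMP
(F) QoS misclassification — TTL-expired ICMP seen ✗; broadcast traffic up ✓; fragmentation needed ICMP ✓; latency up ✓; input drops up ✓
Every candidate fails on at least one observation.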